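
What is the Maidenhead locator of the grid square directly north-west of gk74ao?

GK64xp

Longitude subsquare a = 0; −1 → -1, wraps to 23 = x, carry into square.
Longitude square 7; −1 → 6.
Latitude subsquare o = 14; +1 → 15 = p.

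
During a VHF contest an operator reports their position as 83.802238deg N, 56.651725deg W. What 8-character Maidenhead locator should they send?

Shift to the Maidenhead origin (180°W, 90°S): lon 123.34828, lat 173.80224.
Field (20°×10°, letters A–R): lon ⌊123.34828/20⌋ = 6 → G; lat ⌊173.80224/10⌋ = 17 → R.
Square (2°×1°, digits 0–9): lon ⌊3.34828/2⌋ = 1; lat ⌊3.80224/1⌋ = 3.
Subsquare (5′×2.5′, letters a–x): lon ⌊1.34828/0.0833333⌋ = 16 → q; lat ⌊0.80224/0.0416667⌋ = 19 → t.
Extended square (30″×15″, digits 0–9): lon ⌊0.01494/0.00833333⌋ = 1; lat ⌊0.01057/0.00416667⌋ = 2.

GR13qt12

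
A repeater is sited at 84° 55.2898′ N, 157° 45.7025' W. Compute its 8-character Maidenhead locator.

BR14cw81

Shift to the Maidenhead origin (180°W, 90°S): lon 22.23829, lat 174.92150.
Field: lon ⌊22.23829/20⌋ = 1 → B; lat ⌊174.92150/10⌋ = 17 → R.
Square: lon ⌊2.23829/2⌋ = 1; lat ⌊4.92150/1⌋ = 4.
Subsquare: lon ⌊0.23829/0.0833333⌋ = 2 → c; lat ⌊0.92150/0.0416667⌋ = 22 → w.
Extended square: lon ⌊0.07163/0.00833333⌋ = 8; lat ⌊0.00483/0.00416667⌋ = 1.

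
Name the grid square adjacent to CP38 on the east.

CP48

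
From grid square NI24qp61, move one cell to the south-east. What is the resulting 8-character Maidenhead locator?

Longitude extended square 6; +1 → 7.
Latitude extended square 1; −1 → 0.

NI24qp70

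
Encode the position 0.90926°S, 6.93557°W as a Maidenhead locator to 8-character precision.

II69mc71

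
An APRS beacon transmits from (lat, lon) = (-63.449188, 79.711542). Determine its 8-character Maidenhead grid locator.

MC96un52

Add 180° to longitude and 90° to latitude: 259.71154, 26.55081.
Field: 259.71154/20 → 12 → M, 26.55081/10 → 2 → C; chars MC.
Square: 19.71154/2 → 9, 6.55081/1 → 6; chars 96.
Subsquare: 1.71154/0.0833333 → 20 → u, 0.55081/0.0416667 → 13 → n; chars un.
Extended square: 0.04488/0.00833333 → 5, 0.00915/0.00416667 → 2; chars 52.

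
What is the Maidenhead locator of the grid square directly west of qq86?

Longitude square 8; −1 → 7.
The latitude characters are unchanged.

QQ76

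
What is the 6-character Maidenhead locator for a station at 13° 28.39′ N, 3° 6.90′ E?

Offset from 180°W / 90°S: lon 183.1150°, lat 103.4732°.
Field (20°×10°, letters A–R): 183.1150/20 → 9 → J, 103.4732/10 → 10 → K; chars JK.
Square (2°×1°, digits 0–9): 3.1150/2 → 1, 3.4732/1 → 3; chars 13.
Subsquare (5′×2.5′, letters a–x): 1.1150/0.0833333 → 13 → n, 0.4732/0.0416667 → 11 → l; chars nl.

JK13nl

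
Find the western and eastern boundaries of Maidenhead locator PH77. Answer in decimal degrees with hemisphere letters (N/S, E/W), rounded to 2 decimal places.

Field P=15, H=7: +15·20° lon, +7·10° lat → SW at lon 120°, lat -20°.
Square 7, 7: +7·2° lon, +7·1° lat → SW at lon 134°, lat -13°.
Cell spans 2° lon × 1° lat.
west 134.00° E, east 136.00° E.

134.00° E, 136.00° E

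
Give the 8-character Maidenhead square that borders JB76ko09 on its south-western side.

Longitude extended square 0; −1 → -1, wraps to 9, carry into subsquare.
Longitude subsquare k = 10; −1 → 9 = j.
Latitude extended square 9; −1 → 8.

JB76jo98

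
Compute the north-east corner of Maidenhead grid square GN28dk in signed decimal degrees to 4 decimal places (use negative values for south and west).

Field G=6, N=13: +6·20° lon, +13·10° lat → SW at lon -60°, lat 40°.
Square 2, 8: +2·2° lon, +8·1° lat → SW at lon -56°, lat 48°.
Subsquare d=3, k=10: +3·0.0833333° lon, +10·0.0416667° lat → SW at lon -55.75°, lat 48.4167°.
Cell spans 0.0833333° lon × 0.0416667° lat. NE corner is SW corner plus one full cell.
latitude 48.4583, longitude -55.6667.

48.4583, -55.6667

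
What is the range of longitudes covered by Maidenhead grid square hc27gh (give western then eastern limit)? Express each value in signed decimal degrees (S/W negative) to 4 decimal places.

-35.5000, -35.4167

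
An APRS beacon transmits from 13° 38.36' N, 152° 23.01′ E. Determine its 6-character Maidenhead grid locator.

Add 180° to longitude and 90° to latitude: 332.3835, 103.6393.
Field: 332.3835/20 → 16 → Q, 103.6393/10 → 10 → K; chars QK.
Square: 12.3835/2 → 6, 3.6393/1 → 3; chars 63.
Subsquare: 0.3835/0.0833333 → 4 → e, 0.6393/0.0416667 → 15 → p; chars ep.

QK63ep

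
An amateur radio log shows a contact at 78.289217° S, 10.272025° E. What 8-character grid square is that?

JB51dr20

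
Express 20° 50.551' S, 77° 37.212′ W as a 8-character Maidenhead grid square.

FG19ed57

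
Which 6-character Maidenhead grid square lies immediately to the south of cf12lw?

Latitude subsquare w = 22; −1 → 21 = v.
The longitude characters are unchanged.

CF12lv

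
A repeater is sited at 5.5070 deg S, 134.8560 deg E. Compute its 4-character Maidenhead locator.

Add 180° to longitude and 90° to latitude: 314.86, 84.49.
Field (20°×10°, letters A–R): 314.86/20 → 15 → P, 84.49/10 → 8 → I; chars PI.
Square (2°×1°, digits 0–9): 14.86/2 → 7, 4.49/1 → 4; chars 74.

PI74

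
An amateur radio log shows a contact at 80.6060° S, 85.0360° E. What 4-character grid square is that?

NA29

Add 180° to longitude and 90° to latitude: 265.04, 9.39.
Field: lon ⌊265.04/20⌋ = 13 → N; lat ⌊9.39/10⌋ = 0 → A.
Square: lon ⌊5.04/2⌋ = 2; lat ⌊9.39/1⌋ = 9.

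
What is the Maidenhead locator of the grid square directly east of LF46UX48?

Longitude extended square 4; +1 → 5.
The latitude characters are unchanged.

LF46ux58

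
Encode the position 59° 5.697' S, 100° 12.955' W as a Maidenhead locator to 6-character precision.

DD90vv

Add 180° to longitude and 90° to latitude: 79.7841, 30.9051.
Field (20°×10°, letters A–R): lon ⌊79.7841/20⌋ = 3 → D; lat ⌊30.9051/10⌋ = 3 → D.
Square (2°×1°, digits 0–9): lon ⌊19.7841/2⌋ = 9; lat ⌊0.9051/1⌋ = 0.
Subsquare (5′×2.5′, letters a–x): lon ⌊1.7841/0.0833333⌋ = 21 → v; lat ⌊0.9051/0.0416667⌋ = 21 → v.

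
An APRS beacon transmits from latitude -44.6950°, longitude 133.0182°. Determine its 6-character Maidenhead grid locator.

PE65mh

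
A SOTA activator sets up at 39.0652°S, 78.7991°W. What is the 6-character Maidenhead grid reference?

FF00ow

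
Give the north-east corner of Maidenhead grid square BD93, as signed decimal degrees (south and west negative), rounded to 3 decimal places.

Field B=1, D=3: +1·20° lon, +3·10° lat → SW at lon -160°, lat -60°.
Square 9, 3: +9·2° lon, +3·1° lat → SW at lon -142°, lat -57°.
Cell spans 2° lon × 1° lat. NE corner is SW corner plus one full cell.
latitude -56.000, longitude -140.000.

-56.000, -140.000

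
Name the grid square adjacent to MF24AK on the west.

MF14xk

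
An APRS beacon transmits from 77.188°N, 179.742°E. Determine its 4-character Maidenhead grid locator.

Offset from 180°W / 90°S: lon 359.74°, lat 167.19°.
Field: lon ⌊359.74/20⌋ = 17 → R; lat ⌊167.19/10⌋ = 16 → Q.
Square: lon ⌊19.74/2⌋ = 9; lat ⌊7.19/1⌋ = 7.

RQ97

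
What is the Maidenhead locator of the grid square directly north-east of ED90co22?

ED90co33

Longitude extended square 2; +1 → 3.
Latitude extended square 2; +1 → 3.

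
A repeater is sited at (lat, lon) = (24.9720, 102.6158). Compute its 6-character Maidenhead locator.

Add 180° to longitude and 90° to latitude: 282.6158, 114.9720.
Field: lon ⌊282.6158/20⌋ = 14 → O; lat ⌊114.9720/10⌋ = 11 → L.
Square: lon ⌊2.6158/2⌋ = 1; lat ⌊4.9720/1⌋ = 4.
Subsquare: lon ⌊0.6158/0.0833333⌋ = 7 → h; lat ⌊0.9720/0.0416667⌋ = 23 → x.

OL14hx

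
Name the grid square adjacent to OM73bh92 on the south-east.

Longitude extended square 9; +1 → 10, wraps to 0, carry into subsquare.
Longitude subsquare b = 1; +1 → 2 = c.
Latitude extended square 2; −1 → 1.

OM73ch01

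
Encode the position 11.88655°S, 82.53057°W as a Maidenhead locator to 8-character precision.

Add 180° to longitude and 90° to latitude: 97.46943, 78.11345.
Field: 97.46943/20 → 4 → E, 78.11345/10 → 7 → H; chars EH.
Square: 17.46943/2 → 8, 8.11345/1 → 8; chars 88.
Subsquare: 1.46943/0.0833333 → 17 → r, 0.11345/0.0416667 → 2 → c; chars rc.
Extended square: 0.05276/0.00833333 → 6, 0.03012/0.00416667 → 7; chars 67.

EH88rc67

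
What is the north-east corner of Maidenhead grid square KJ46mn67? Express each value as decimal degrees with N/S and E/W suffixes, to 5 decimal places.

Field K=10, J=9: +10·20° lon, +9·10° lat → SW at lon 20°, lat 0°.
Square 4, 6: +4·2° lon, +6·1° lat → SW at lon 28°, lat 6°.
Subsquare m=12, n=13: +12·0.0833333° lon, +13·0.0416667° lat → SW at lon 29°, lat 6.54167°.
Extended square 6, 7: +6·0.00833333° lon, +7·0.00416667° lat → SW at lon 29.05°, lat 6.57083°.
Cell spans 0.00833333° lon × 0.00416667° lat. NE corner is SW corner plus one full cell.
latitude 6.57500° N, longitude 29.05833° E.

6.57500° N, 29.05833° E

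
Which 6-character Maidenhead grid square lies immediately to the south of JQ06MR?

Latitude subsquare r = 17; −1 → 16 = q.
The longitude characters are unchanged.

JQ06mq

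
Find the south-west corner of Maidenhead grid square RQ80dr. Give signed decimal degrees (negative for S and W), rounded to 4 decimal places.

70.7083, 176.2500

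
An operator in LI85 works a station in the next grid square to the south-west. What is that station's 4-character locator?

LI74

Longitude square 8; −1 → 7.
Latitude square 5; −1 → 4.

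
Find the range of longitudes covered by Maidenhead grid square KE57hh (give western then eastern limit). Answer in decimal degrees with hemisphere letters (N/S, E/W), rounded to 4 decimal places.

30.5833° E, 30.6667° E

Field K=10, E=4: +10·20° lon, +4·10° lat → SW at lon 20°, lat -50°.
Square 5, 7: +5·2° lon, +7·1° lat → SW at lon 30°, lat -43°.
Subsquare h=7, h=7: +7·0.0833333° lon, +7·0.0416667° lat → SW at lon 30.5833°, lat -42.7083°.
Cell spans 0.0833333° lon × 0.0416667° lat.
west 30.5833° E, east 30.6667° E.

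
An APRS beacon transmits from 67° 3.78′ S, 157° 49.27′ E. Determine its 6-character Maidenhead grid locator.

QC82vw

Shift to the Maidenhead origin (180°W, 90°S): lon 337.8212, lat 22.9370.
Field: 337.8212/20 → 16 → Q, 22.9370/10 → 2 → C; chars QC.
Square: 17.8212/2 → 8, 2.9370/1 → 2; chars 82.
Subsquare: 1.8212/0.0833333 → 21 → v, 0.9370/0.0416667 → 22 → w; chars vw.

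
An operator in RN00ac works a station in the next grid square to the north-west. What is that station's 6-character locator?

QN90xd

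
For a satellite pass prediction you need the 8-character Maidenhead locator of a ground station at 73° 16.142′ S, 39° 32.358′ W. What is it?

Offset from 180°W / 90°S: lon 140.46070°, lat 16.73097°.
Field: 140.46070/20 → 7 → H, 16.73097/10 → 1 → B; chars HB.
Square: 0.46070/2 → 0, 6.73097/1 → 6; chars 06.
Subsquare: 0.46070/0.0833333 → 5 → f, 0.73097/0.0416667 → 17 → r; chars fr.
Extended square: 0.04403/0.00833333 → 5, 0.02263/0.00416667 → 5; chars 55.

HB06fr55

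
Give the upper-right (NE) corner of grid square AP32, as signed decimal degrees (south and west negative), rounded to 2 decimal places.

Field A=0, P=15: +0·20° lon, +15·10° lat → SW at lon -180°, lat 60°.
Square 3, 2: +3·2° lon, +2·1° lat → SW at lon -174°, lat 62°.
Cell spans 2° lon × 1° lat. NE corner is SW corner plus one full cell.
latitude 63.00, longitude -172.00.

63.00, -172.00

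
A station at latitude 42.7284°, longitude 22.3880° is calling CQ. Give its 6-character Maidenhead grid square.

Shift to the Maidenhead origin (180°W, 90°S): lon 202.3880, lat 132.7284.
Field: 202.3880/20 → 10 → K, 132.7284/10 → 13 → N; chars KN.
Square: 2.3880/2 → 1, 2.7284/1 → 2; chars 12.
Subsquare: 0.3880/0.0833333 → 4 → e, 0.7284/0.0416667 → 17 → r; chars er.

KN12er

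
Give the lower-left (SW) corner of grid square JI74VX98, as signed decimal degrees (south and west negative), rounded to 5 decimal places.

-5.00833, 15.82500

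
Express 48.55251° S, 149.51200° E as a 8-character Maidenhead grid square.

QE41sk17

Add 180° to longitude and 90° to latitude: 329.51200, 41.44749.
Field: 329.51200/20 → 16 → Q, 41.44749/10 → 4 → E; chars QE.
Square: 9.51200/2 → 4, 1.44749/1 → 1; chars 41.
Subsquare: 1.51200/0.0833333 → 18 → s, 0.44749/0.0416667 → 10 → k; chars sk.
Extended square: 0.01200/0.00833333 → 1, 0.03082/0.00416667 → 7; chars 17.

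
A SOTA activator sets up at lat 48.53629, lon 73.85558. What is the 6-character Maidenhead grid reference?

MN68wm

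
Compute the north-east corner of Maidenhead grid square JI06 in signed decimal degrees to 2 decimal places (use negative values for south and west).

-3.00, 2.00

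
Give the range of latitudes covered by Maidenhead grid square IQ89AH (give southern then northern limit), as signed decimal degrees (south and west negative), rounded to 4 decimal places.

Field I=8, Q=16: +8·20° lon, +16·10° lat → SW at lon -20°, lat 70°.
Square 8, 9: +8·2° lon, +9·1° lat → SW at lon -4°, lat 79°.
Subsquare a=0, h=7: +0·0.0833333° lon, +7·0.0416667° lat → SW at lon -4°, lat 79.2917°.
Cell spans 0.0833333° lon × 0.0416667° lat.
south 79.2917, north 79.3333.

79.2917, 79.3333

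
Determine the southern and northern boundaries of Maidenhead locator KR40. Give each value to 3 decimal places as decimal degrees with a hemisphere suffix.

80.000° N, 81.000° N

Field K=10, R=17: +10·20° lon, +17·10° lat → SW at lon 20°, lat 80°.
Square 4, 0: +4·2° lon, +0·1° lat → SW at lon 28°, lat 80°.
Cell spans 2° lon × 1° lat.
south 80.000° N, north 81.000° N.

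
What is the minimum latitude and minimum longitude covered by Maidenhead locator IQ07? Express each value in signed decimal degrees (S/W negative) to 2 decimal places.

Field I=8, Q=16: +8·20° lon, +16·10° lat → SW at lon -20°, lat 70°.
Square 0, 7: +0·2° lon, +7·1° lat → SW at lon -20°, lat 77°.
latitude 77.00, longitude -20.00.

77.00, -20.00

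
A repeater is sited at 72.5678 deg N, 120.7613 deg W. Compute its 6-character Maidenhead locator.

Shift to the Maidenhead origin (180°W, 90°S): lon 59.2387, lat 162.5678.
Field: 59.2387/20 → 2 → C, 162.5678/10 → 16 → Q; chars CQ.
Square: 19.2387/2 → 9, 2.5678/1 → 2; chars 92.
Subsquare: 1.2387/0.0833333 → 14 → o, 0.5678/0.0416667 → 13 → n; chars on.

CQ92on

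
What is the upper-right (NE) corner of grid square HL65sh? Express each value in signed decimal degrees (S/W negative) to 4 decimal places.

Field H=7, L=11: +7·20° lon, +11·10° lat → SW at lon -40°, lat 20°.
Square 6, 5: +6·2° lon, +5·1° lat → SW at lon -28°, lat 25°.
Subsquare s=18, h=7: +18·0.0833333° lon, +7·0.0416667° lat → SW at lon -26.5°, lat 25.2917°.
Cell spans 0.0833333° lon × 0.0416667° lat. NE corner is SW corner plus one full cell.
latitude 25.3333, longitude -26.4167.

25.3333, -26.4167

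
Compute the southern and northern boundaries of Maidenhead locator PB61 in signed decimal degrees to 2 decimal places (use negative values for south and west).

-79.00, -78.00

Field P=15, B=1: +15·20° lon, +1·10° lat → SW at lon 120°, lat -80°.
Square 6, 1: +6·2° lon, +1·1° lat → SW at lon 132°, lat -79°.
Cell spans 2° lon × 1° lat.
south -79.00, north -78.00.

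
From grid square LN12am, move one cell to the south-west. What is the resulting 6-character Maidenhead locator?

Longitude subsquare a = 0; −1 → -1, wraps to 23 = x, carry into square.
Longitude square 1; −1 → 0.
Latitude subsquare m = 12; −1 → 11 = l.

LN02xl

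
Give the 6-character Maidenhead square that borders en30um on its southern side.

Latitude subsquare m = 12; −1 → 11 = l.
The longitude characters are unchanged.

EN30ul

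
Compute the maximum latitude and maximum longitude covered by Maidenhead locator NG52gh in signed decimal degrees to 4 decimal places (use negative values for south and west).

Field N=13, G=6: +13·20° lon, +6·10° lat → SW at lon 80°, lat -30°.
Square 5, 2: +5·2° lon, +2·1° lat → SW at lon 90°, lat -28°.
Subsquare g=6, h=7: +6·0.0833333° lon, +7·0.0416667° lat → SW at lon 90.5°, lat -27.7083°.
Cell spans 0.0833333° lon × 0.0416667° lat. NE corner is SW corner plus one full cell.
latitude -27.6667, longitude 90.5833.

-27.6667, 90.5833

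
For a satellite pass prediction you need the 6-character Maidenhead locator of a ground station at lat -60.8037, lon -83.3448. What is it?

EC89he

Shift to the Maidenhead origin (180°W, 90°S): lon 96.6552, lat 29.1963.
Field: 96.6552/20 → 4 → E, 29.1963/10 → 2 → C; chars EC.
Square: 16.6552/2 → 8, 9.1963/1 → 9; chars 89.
Subsquare: 0.6552/0.0833333 → 7 → h, 0.1963/0.0416667 → 4 → e; chars he.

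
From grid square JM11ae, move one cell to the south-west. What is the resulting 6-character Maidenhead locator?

JM01xd

Longitude subsquare a = 0; −1 → -1, wraps to 23 = x, carry into square.
Longitude square 1; −1 → 0.
Latitude subsquare e = 4; −1 → 3 = d.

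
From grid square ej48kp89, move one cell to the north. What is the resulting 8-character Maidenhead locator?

EJ48kq80

Latitude extended square 9; +1 → 10, wraps to 0, carry into subsquare.
Latitude subsquare p = 15; +1 → 16 = q.
The longitude characters are unchanged.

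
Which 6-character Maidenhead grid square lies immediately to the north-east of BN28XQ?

Longitude subsquare x = 23; +1 → 24, wraps to 0 = a, carry into square.
Longitude square 2; +1 → 3.
Latitude subsquare q = 16; +1 → 17 = r.

BN38ar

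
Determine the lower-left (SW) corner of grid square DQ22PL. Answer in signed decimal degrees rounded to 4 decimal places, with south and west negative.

Field D=3, Q=16: +3·20° lon, +16·10° lat → SW at lon -120°, lat 70°.
Square 2, 2: +2·2° lon, +2·1° lat → SW at lon -116°, lat 72°.
Subsquare p=15, l=11: +15·0.0833333° lon, +11·0.0416667° lat → SW at lon -114.75°, lat 72.4583°.
latitude 72.4583, longitude -114.7500.

72.4583, -114.7500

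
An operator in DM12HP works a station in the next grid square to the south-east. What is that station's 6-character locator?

Longitude subsquare h = 7; +1 → 8 = i.
Latitude subsquare p = 15; −1 → 14 = o.

DM12io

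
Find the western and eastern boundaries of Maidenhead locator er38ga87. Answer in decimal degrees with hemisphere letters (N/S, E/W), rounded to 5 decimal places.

93.43333° W, 93.42500° W

Field E=4, R=17: +4·20° lon, +17·10° lat → SW at lon -100°, lat 80°.
Square 3, 8: +3·2° lon, +8·1° lat → SW at lon -94°, lat 88°.
Subsquare g=6, a=0: +6·0.0833333° lon, +0·0.0416667° lat → SW at lon -93.5°, lat 88°.
Extended square 8, 7: +8·0.00833333° lon, +7·0.00416667° lat → SW at lon -93.4333°, lat 88.0292°.
Cell spans 0.00833333° lon × 0.00416667° lat.
west 93.43333° W, east 93.42500° W.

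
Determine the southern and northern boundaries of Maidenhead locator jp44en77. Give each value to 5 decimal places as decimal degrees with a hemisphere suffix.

64.57083° N, 64.57500° N

Field J=9, P=15: +9·20° lon, +15·10° lat → SW at lon 0°, lat 60°.
Square 4, 4: +4·2° lon, +4·1° lat → SW at lon 8°, lat 64°.
Subsquare e=4, n=13: +4·0.0833333° lon, +13·0.0416667° lat → SW at lon 8.33333°, lat 64.5417°.
Extended square 7, 7: +7·0.00833333° lon, +7·0.00416667° lat → SW at lon 8.39167°, lat 64.5708°.
Cell spans 0.00833333° lon × 0.00416667° lat.
south 64.57083° N, north 64.57500° N.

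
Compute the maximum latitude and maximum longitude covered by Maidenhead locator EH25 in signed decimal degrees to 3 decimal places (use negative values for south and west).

-14.000, -94.000

Field E=4, H=7: +4·20° lon, +7·10° lat → SW at lon -100°, lat -20°.
Square 2, 5: +2·2° lon, +5·1° lat → SW at lon -96°, lat -15°.
Cell spans 2° lon × 1° lat. NE corner is SW corner plus one full cell.
latitude -14.000, longitude -94.000.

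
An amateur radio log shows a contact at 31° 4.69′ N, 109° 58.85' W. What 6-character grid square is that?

Add 180° to longitude and 90° to latitude: 70.0192, 121.0782.
Field: 70.0192/20 → 3 → D, 121.0782/10 → 12 → M; chars DM.
Square: 10.0192/2 → 5, 1.0782/1 → 1; chars 51.
Subsquare: 0.0192/0.0833333 → 0 → a, 0.0782/0.0416667 → 1 → b; chars ab.

DM51ab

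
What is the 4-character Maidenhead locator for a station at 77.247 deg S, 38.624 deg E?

Offset from 180°W / 90°S: lon 218.62°, lat 12.75°.
Field (20°×10°, letters A–R): lon ⌊218.62/20⌋ = 10 → K; lat ⌊12.75/10⌋ = 1 → B.
Square (2°×1°, digits 0–9): lon ⌊18.62/2⌋ = 9; lat ⌊2.75/1⌋ = 2.

KB92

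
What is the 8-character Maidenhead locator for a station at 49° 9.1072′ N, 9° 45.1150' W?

Offset from 180°W / 90°S: lon 170.24808°, lat 139.15179°.
Field (20°×10°, letters A–R): 170.24808/20 → 8 → I, 139.15179/10 → 13 → N; chars IN.
Square (2°×1°, digits 0–9): 10.24808/2 → 5, 9.15179/1 → 9; chars 59.
Subsquare (5′×2.5′, letters a–x): 0.24808/0.0833333 → 2 → c, 0.15179/0.0416667 → 3 → d; chars cd.
Extended square (30″×15″, digits 0–9): 0.08142/0.00833333 → 9, 0.02679/0.00416667 → 6; chars 96.

IN59cd96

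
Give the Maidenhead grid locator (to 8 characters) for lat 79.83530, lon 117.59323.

Offset from 180°W / 90°S: lon 297.59323°, lat 169.83530°.
Field: lon ⌊297.59323/20⌋ = 14 → O; lat ⌊169.83530/10⌋ = 16 → Q.
Square: lon ⌊17.59323/2⌋ = 8; lat ⌊9.83530/1⌋ = 9.
Subsquare: lon ⌊1.59323/0.0833333⌋ = 19 → t; lat ⌊0.83530/0.0416667⌋ = 20 → u.
Extended square: lon ⌊0.00990/0.00833333⌋ = 1; lat ⌊0.00197/0.00416667⌋ = 0.

OQ89tu10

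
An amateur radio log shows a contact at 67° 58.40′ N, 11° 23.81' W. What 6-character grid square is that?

IP47hx

Add 180° to longitude and 90° to latitude: 168.6032, 157.9733.
Field: lon ⌊168.6032/20⌋ = 8 → I; lat ⌊157.9733/10⌋ = 15 → P.
Square: lon ⌊8.6032/2⌋ = 4; lat ⌊7.9733/1⌋ = 7.
Subsquare: lon ⌊0.6032/0.0833333⌋ = 7 → h; lat ⌊0.9733/0.0416667⌋ = 23 → x.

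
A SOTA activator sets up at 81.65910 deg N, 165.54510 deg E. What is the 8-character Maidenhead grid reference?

Offset from 180°W / 90°S: lon 345.54510°, lat 171.65910°.
Field (20°×10°, letters A–R): lon ⌊345.54510/20⌋ = 17 → R; lat ⌊171.65910/10⌋ = 17 → R.
Square (2°×1°, digits 0–9): lon ⌊5.54510/2⌋ = 2; lat ⌊1.65910/1⌋ = 1.
Subsquare (5′×2.5′, letters a–x): lon ⌊1.54510/0.0833333⌋ = 18 → s; lat ⌊0.65910/0.0416667⌋ = 15 → p.
Extended square (30″×15″, digits 0–9): lon ⌊0.04510/0.00833333⌋ = 5; lat ⌊0.03410/0.00416667⌋ = 8.

RR21sp58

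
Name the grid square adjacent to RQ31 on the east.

Longitude square 3; +1 → 4.
The latitude characters are unchanged.

RQ41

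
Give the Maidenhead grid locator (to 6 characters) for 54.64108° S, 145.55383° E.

QD25si

Add 180° to longitude and 90° to latitude: 325.5538, 35.3589.
Field (20°×10°, letters A–R): lon ⌊325.5538/20⌋ = 16 → Q; lat ⌊35.3589/10⌋ = 3 → D.
Square (2°×1°, digits 0–9): lon ⌊5.5538/2⌋ = 2; lat ⌊5.3589/1⌋ = 5.
Subsquare (5′×2.5′, letters a–x): lon ⌊1.5538/0.0833333⌋ = 18 → s; lat ⌊0.3589/0.0416667⌋ = 8 → i.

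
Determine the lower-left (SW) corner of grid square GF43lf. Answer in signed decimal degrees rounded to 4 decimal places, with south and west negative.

-36.7917, -51.0833

Field G=6, F=5: +6·20° lon, +5·10° lat → SW at lon -60°, lat -40°.
Square 4, 3: +4·2° lon, +3·1° lat → SW at lon -52°, lat -37°.
Subsquare l=11, f=5: +11·0.0833333° lon, +5·0.0416667° lat → SW at lon -51.0833°, lat -36.7917°.
latitude -36.7917, longitude -51.0833.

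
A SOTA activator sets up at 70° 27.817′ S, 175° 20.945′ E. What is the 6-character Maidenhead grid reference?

RB79qm

Add 180° to longitude and 90° to latitude: 355.3491, 19.5364.
Field (20°×10°, letters A–R): 355.3491/20 → 17 → R, 19.5364/10 → 1 → B; chars RB.
Square (2°×1°, digits 0–9): 15.3491/2 → 7, 9.5364/1 → 9; chars 79.
Subsquare (5′×2.5′, letters a–x): 1.3491/0.0833333 → 16 → q, 0.5364/0.0416667 → 12 → m; chars qm.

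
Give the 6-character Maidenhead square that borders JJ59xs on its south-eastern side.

JJ69ar

Longitude subsquare x = 23; +1 → 24, wraps to 0 = a, carry into square.
Longitude square 5; +1 → 6.
Latitude subsquare s = 18; −1 → 17 = r.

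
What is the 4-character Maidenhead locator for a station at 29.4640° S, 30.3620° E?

KG50

Add 180° to longitude and 90° to latitude: 210.36, 60.54.
Field: lon ⌊210.36/20⌋ = 10 → K; lat ⌊60.54/10⌋ = 6 → G.
Square: lon ⌊10.36/2⌋ = 5; lat ⌊0.54/1⌋ = 0.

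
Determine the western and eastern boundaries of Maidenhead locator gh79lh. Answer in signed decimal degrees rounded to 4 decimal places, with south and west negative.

-45.0833, -45.0000

Field G=6, H=7: +6·20° lon, +7·10° lat → SW at lon -60°, lat -20°.
Square 7, 9: +7·2° lon, +9·1° lat → SW at lon -46°, lat -11°.
Subsquare l=11, h=7: +11·0.0833333° lon, +7·0.0416667° lat → SW at lon -45.0833°, lat -10.7083°.
Cell spans 0.0833333° lon × 0.0416667° lat.
west -45.0833, east -45.0000.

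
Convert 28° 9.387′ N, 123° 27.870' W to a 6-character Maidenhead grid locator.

CL88gd

Shift to the Maidenhead origin (180°W, 90°S): lon 56.5355, lat 118.1565.
Field: lon ⌊56.5355/20⌋ = 2 → C; lat ⌊118.1565/10⌋ = 11 → L.
Square: lon ⌊16.5355/2⌋ = 8; lat ⌊8.1565/1⌋ = 8.
Subsquare: lon ⌊0.5355/0.0833333⌋ = 6 → g; lat ⌊0.1565/0.0416667⌋ = 3 → d.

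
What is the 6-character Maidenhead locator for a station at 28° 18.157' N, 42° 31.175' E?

LL18gh

Shift to the Maidenhead origin (180°W, 90°S): lon 222.5196, lat 118.3026.
Field: lon ⌊222.5196/20⌋ = 11 → L; lat ⌊118.3026/10⌋ = 11 → L.
Square: lon ⌊2.5196/2⌋ = 1; lat ⌊8.3026/1⌋ = 8.
Subsquare: lon ⌊0.5196/0.0833333⌋ = 6 → g; lat ⌊0.3026/0.0416667⌋ = 7 → h.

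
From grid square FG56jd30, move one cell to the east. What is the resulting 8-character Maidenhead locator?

Longitude extended square 3; +1 → 4.
The latitude characters are unchanged.

FG56jd40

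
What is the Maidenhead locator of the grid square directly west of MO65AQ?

Longitude subsquare a = 0; −1 → -1, wraps to 23 = x, carry into square.
Longitude square 6; −1 → 5.
The latitude characters are unchanged.

MO55xq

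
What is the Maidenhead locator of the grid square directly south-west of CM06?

Longitude square 0; −1 → -1, wraps to 9, carry into field.
Longitude field C = 2; −1 → 1 = B.
Latitude square 6; −1 → 5.

BM95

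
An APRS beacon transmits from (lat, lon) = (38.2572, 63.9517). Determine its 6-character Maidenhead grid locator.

MM18xg

Shift to the Maidenhead origin (180°W, 90°S): lon 243.9517, lat 128.2572.
Field: 243.9517/20 → 12 → M, 128.2572/10 → 12 → M; chars MM.
Square: 3.9517/2 → 1, 8.2572/1 → 8; chars 18.
Subsquare: 1.9517/0.0833333 → 23 → x, 0.2572/0.0416667 → 6 → g; chars xg.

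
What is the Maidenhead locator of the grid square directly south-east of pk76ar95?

PK76br04

Longitude extended square 9; +1 → 10, wraps to 0, carry into subsquare.
Longitude subsquare a = 0; +1 → 1 = b.
Latitude extended square 5; −1 → 4.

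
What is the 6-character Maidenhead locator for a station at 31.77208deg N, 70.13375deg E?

MM51bs

Shift to the Maidenhead origin (180°W, 90°S): lon 250.1338, lat 121.7721.
Field: 250.1338/20 → 12 → M, 121.7721/10 → 12 → M; chars MM.
Square: 10.1338/2 → 5, 1.7721/1 → 1; chars 51.
Subsquare: 0.1338/0.0833333 → 1 → b, 0.7721/0.0416667 → 18 → s; chars bs.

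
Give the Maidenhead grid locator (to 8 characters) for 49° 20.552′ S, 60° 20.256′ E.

ME00ep07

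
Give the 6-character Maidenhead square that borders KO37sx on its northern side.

Latitude subsquare x = 23; +1 → 24, wraps to 0 = a, carry into square.
Latitude square 7; +1 → 8.
The longitude characters are unchanged.

KO38sa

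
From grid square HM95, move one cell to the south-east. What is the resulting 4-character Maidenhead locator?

IM04

Longitude square 9; +1 → 10, wraps to 0, carry into field.
Longitude field H = 7; +1 → 8 = I.
Latitude square 5; −1 → 4.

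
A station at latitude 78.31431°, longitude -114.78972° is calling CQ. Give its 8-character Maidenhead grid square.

Offset from 180°W / 90°S: lon 65.21028°, lat 168.31431°.
Field: 65.21028/20 → 3 → D, 168.31431/10 → 16 → Q; chars DQ.
Square: 5.21028/2 → 2, 8.31431/1 → 8; chars 28.
Subsquare: 1.21028/0.0833333 → 14 → o, 0.31431/0.0416667 → 7 → h; chars oh.
Extended square: 0.04361/0.00833333 → 5, 0.02264/0.00416667 → 5; chars 55.

DQ28oh55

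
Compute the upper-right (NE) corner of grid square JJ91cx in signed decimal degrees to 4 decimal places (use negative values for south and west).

2.0000, 18.2500

Field J=9, J=9: +9·20° lon, +9·10° lat → SW at lon 0°, lat 0°.
Square 9, 1: +9·2° lon, +1·1° lat → SW at lon 18°, lat 1°.
Subsquare c=2, x=23: +2·0.0833333° lon, +23·0.0416667° lat → SW at lon 18.1667°, lat 1.95833°.
Cell spans 0.0833333° lon × 0.0416667° lat. NE corner is SW corner plus one full cell.
latitude 2.0000, longitude 18.2500.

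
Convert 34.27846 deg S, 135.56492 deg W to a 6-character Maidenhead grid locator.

CF25fr

Shift to the Maidenhead origin (180°W, 90°S): lon 44.4351, lat 55.7215.
Field: lon ⌊44.4351/20⌋ = 2 → C; lat ⌊55.7215/10⌋ = 5 → F.
Square: lon ⌊4.4351/2⌋ = 2; lat ⌊5.7215/1⌋ = 5.
Subsquare: lon ⌊0.4351/0.0833333⌋ = 5 → f; lat ⌊0.7215/0.0416667⌋ = 17 → r.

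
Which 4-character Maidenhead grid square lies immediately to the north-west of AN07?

Longitude square 0; −1 → -1, wraps to 9, carry into field.
Longitude field A = 0; −1 → -1, wraps to 17 = R, wrapping around the antimeridian.
Latitude square 7; +1 → 8.

RN98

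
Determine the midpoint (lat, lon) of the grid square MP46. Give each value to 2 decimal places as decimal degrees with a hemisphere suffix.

66.50° N, 69.00° E

Field M=12, P=15: +12·20° lon, +15·10° lat → SW at lon 60°, lat 60°.
Square 4, 6: +4·2° lon, +6·1° lat → SW at lon 68°, lat 66°.
Cell spans 2° lon × 1° lat. Centre is SW corner plus half of each.
latitude 66.50° N, longitude 69.00° E.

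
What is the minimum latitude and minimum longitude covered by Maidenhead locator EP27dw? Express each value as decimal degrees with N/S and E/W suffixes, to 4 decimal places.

67.9167° N, 95.7500° W

Field E=4, P=15: +4·20° lon, +15·10° lat → SW at lon -100°, lat 60°.
Square 2, 7: +2·2° lon, +7·1° lat → SW at lon -96°, lat 67°.
Subsquare d=3, w=22: +3·0.0833333° lon, +22·0.0416667° lat → SW at lon -95.75°, lat 67.9167°.
latitude 67.9167° N, longitude 95.7500° W.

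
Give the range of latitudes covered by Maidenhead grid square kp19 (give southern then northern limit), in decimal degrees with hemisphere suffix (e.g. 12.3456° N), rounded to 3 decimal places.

69.000° N, 70.000° N

Field K=10, P=15: +10·20° lon, +15·10° lat → SW at lon 20°, lat 60°.
Square 1, 9: +1·2° lon, +9·1° lat → SW at lon 22°, lat 69°.
Cell spans 2° lon × 1° lat.
south 69.000° N, north 70.000° N.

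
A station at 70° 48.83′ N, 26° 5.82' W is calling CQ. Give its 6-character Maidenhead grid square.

Shift to the Maidenhead origin (180°W, 90°S): lon 153.9030, lat 160.8138.
Field: 153.9030/20 → 7 → H, 160.8138/10 → 16 → Q; chars HQ.
Square: 13.9030/2 → 6, 0.8138/1 → 0; chars 60.
Subsquare: 1.9030/0.0833333 → 22 → w, 0.8138/0.0416667 → 19 → t; chars wt.

HQ60wt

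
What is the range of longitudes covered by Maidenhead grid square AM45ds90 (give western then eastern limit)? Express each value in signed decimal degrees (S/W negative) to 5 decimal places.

-171.67500, -171.66667

Field A=0, M=12: +0·20° lon, +12·10° lat → SW at lon -180°, lat 30°.
Square 4, 5: +4·2° lon, +5·1° lat → SW at lon -172°, lat 35°.
Subsquare d=3, s=18: +3·0.0833333° lon, +18·0.0416667° lat → SW at lon -171.75°, lat 35.75°.
Extended square 9, 0: +9·0.00833333° lon, +0·0.00416667° lat → SW at lon -171.675°, lat 35.75°.
Cell spans 0.00833333° lon × 0.00416667° lat.
west -171.67500, east -171.66667.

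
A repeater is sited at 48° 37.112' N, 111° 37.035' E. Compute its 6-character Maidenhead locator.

Offset from 180°W / 90°S: lon 291.6173°, lat 138.6185°.
Field: lon ⌊291.6173/20⌋ = 14 → O; lat ⌊138.6185/10⌋ = 13 → N.
Square: lon ⌊11.6173/2⌋ = 5; lat ⌊8.6185/1⌋ = 8.
Subsquare: lon ⌊1.6173/0.0833333⌋ = 19 → t; lat ⌊0.6185/0.0416667⌋ = 14 → o.

ON58to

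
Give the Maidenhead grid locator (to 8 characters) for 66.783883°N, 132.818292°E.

Shift to the Maidenhead origin (180°W, 90°S): lon 312.81829, lat 156.78388.
Field: lon ⌊312.81829/20⌋ = 15 → P; lat ⌊156.78388/10⌋ = 15 → P.
Square: lon ⌊12.81829/2⌋ = 6; lat ⌊6.78388/1⌋ = 6.
Subsquare: lon ⌊0.81829/0.0833333⌋ = 9 → j; lat ⌊0.78388/0.0416667⌋ = 18 → s.
Extended square: lon ⌊0.06829/0.00833333⌋ = 8; lat ⌊0.03388/0.00416667⌋ = 8.

PP66js88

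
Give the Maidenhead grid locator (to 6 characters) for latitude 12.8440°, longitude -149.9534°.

BK52au

Shift to the Maidenhead origin (180°W, 90°S): lon 30.0466, lat 102.8440.
Field (20°×10°, letters A–R): 30.0466/20 → 1 → B, 102.8440/10 → 10 → K; chars BK.
Square (2°×1°, digits 0–9): 10.0466/2 → 5, 2.8440/1 → 2; chars 52.
Subsquare (5′×2.5′, letters a–x): 0.0466/0.0833333 → 0 → a, 0.8440/0.0416667 → 20 → u; chars au.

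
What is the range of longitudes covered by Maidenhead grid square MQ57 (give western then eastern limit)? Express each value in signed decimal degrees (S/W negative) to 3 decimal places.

Field M=12, Q=16: +12·20° lon, +16·10° lat → SW at lon 60°, lat 70°.
Square 5, 7: +5·2° lon, +7·1° lat → SW at lon 70°, lat 77°.
Cell spans 2° lon × 1° lat.
west 70.000, east 72.000.

70.000, 72.000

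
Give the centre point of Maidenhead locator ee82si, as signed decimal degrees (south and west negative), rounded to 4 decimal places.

-47.6458, -82.4583

Field E=4, E=4: +4·20° lon, +4·10° lat → SW at lon -100°, lat -50°.
Square 8, 2: +8·2° lon, +2·1° lat → SW at lon -84°, lat -48°.
Subsquare s=18, i=8: +18·0.0833333° lon, +8·0.0416667° lat → SW at lon -82.5°, lat -47.6667°.
Cell spans 0.0833333° lon × 0.0416667° lat. Centre is SW corner plus half of each.
latitude -47.6458, longitude -82.4583.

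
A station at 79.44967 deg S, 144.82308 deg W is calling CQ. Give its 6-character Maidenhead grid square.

Add 180° to longitude and 90° to latitude: 35.1769, 10.5503.
Field: 35.1769/20 → 1 → B, 10.5503/10 → 1 → B; chars BB.
Square: 15.1769/2 → 7, 0.5503/1 → 0; chars 70.
Subsquare: 1.1769/0.0833333 → 14 → o, 0.5503/0.0416667 → 13 → n; chars on.

BB70on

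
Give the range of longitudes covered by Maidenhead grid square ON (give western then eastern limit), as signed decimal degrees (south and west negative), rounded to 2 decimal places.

Field O=14, N=13: +14·20° lon, +13·10° lat → SW at lon 100°, lat 40°.
Cell spans 20° lon × 10° lat.
west 100.00, east 120.00.

100.00, 120.00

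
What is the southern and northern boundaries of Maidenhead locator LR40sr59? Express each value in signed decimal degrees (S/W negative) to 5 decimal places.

80.74583, 80.75000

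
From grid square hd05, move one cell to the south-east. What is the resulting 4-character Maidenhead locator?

HD14

Longitude square 0; +1 → 1.
Latitude square 5; −1 → 4.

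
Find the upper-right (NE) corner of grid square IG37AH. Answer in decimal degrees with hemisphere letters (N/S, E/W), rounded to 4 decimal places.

22.6667° S, 13.9167° W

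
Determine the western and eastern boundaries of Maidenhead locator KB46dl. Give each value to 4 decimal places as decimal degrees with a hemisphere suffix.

28.2500° E, 28.3333° E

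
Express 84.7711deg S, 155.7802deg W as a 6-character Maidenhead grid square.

BA25cf

Add 180° to longitude and 90° to latitude: 24.2198, 5.2289.
Field: 24.2198/20 → 1 → B, 5.2289/10 → 0 → A; chars BA.
Square: 4.2198/2 → 2, 5.2289/1 → 5; chars 25.
Subsquare: 0.2198/0.0833333 → 2 → c, 0.2289/0.0416667 → 5 → f; chars cf.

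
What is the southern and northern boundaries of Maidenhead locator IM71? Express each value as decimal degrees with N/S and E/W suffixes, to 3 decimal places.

Field I=8, M=12: +8·20° lon, +12·10° lat → SW at lon -20°, lat 30°.
Square 7, 1: +7·2° lon, +1·1° lat → SW at lon -6°, lat 31°.
Cell spans 2° lon × 1° lat.
south 31.000° N, north 32.000° N.

31.000° N, 32.000° N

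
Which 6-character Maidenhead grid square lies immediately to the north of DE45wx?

DE46wa

Latitude subsquare x = 23; +1 → 24, wraps to 0 = a, carry into square.
Latitude square 5; +1 → 6.
The longitude characters are unchanged.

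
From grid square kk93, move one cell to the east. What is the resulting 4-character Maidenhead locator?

LK03

Longitude square 9; +1 → 10, wraps to 0, carry into field.
Longitude field K = 10; +1 → 11 = L.
The latitude characters are unchanged.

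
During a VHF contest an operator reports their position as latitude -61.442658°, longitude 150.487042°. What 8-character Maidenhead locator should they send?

Add 180° to longitude and 90° to latitude: 330.48704, 28.55734.
Field: lon ⌊330.48704/20⌋ = 16 → Q; lat ⌊28.55734/10⌋ = 2 → C.
Square: lon ⌊10.48704/2⌋ = 5; lat ⌊8.55734/1⌋ = 8.
Subsquare: lon ⌊0.48704/0.0833333⌋ = 5 → f; lat ⌊0.55734/0.0416667⌋ = 13 → n.
Extended square: lon ⌊0.07038/0.00833333⌋ = 8; lat ⌊0.01568/0.00416667⌋ = 3.

QC58fn83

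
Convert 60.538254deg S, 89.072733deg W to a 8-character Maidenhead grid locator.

EC59ll10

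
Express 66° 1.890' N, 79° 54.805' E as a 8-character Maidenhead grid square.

MP96wa97

Shift to the Maidenhead origin (180°W, 90°S): lon 259.91342, lat 156.03150.
Field (20°×10°, letters A–R): 259.91342/20 → 12 → M, 156.03150/10 → 15 → P; chars MP.
Square (2°×1°, digits 0–9): 19.91342/2 → 9, 6.03150/1 → 6; chars 96.
Subsquare (5′×2.5′, letters a–x): 1.91342/0.0833333 → 22 → w, 0.03150/0.0416667 → 0 → a; chars wa.
Extended square (30″×15″, digits 0–9): 0.08008/0.00833333 → 9, 0.03150/0.00416667 → 7; chars 97.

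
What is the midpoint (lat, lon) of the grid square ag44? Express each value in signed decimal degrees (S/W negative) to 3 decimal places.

Field A=0, G=6: +0·20° lon, +6·10° lat → SW at lon -180°, lat -30°.
Square 4, 4: +4·2° lon, +4·1° lat → SW at lon -172°, lat -26°.
Cell spans 2° lon × 1° lat. Centre is SW corner plus half of each.
latitude -25.500, longitude -171.000.

-25.500, -171.000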